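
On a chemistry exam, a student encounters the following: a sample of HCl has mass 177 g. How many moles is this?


M(HCl) = 36.46 g/mol
n = mass/M = 177/36.46 = 4.8546 mol

4.8546 mol


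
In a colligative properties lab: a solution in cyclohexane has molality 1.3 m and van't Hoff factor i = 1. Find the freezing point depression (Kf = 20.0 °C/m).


ΔTf = Kf × m × i
= 20.0 × 1.3 × 1
= 26.0 °C

26.0 °C


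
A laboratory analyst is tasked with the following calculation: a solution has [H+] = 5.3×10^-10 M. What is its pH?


pH = -log10([H+]) = -log10(5.3×10^-10)
= 10 - log10(5.3)
= 10 - 0.72
= 9.28

9.28


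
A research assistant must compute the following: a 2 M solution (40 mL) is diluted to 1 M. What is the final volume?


C1V1 = C2V2
2 × 40 = 1 × V2
V2 = 80/1 = 80.0 mL

80.0 mL


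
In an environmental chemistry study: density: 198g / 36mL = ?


ρ = mass/volume
= 198/36
= 5.5 g/mL

5.5 g/mL


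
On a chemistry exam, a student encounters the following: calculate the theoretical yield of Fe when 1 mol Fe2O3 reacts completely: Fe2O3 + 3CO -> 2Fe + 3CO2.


Mole ratio Fe:Fe2O3 = 2:1
n(Fe) = 1 × 2/1 = 2.000 mol
mass = 2.000 × 55.85 = 111.7 g

111.7 g


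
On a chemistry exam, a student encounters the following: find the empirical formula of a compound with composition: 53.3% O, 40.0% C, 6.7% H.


Assume 100 g sample. Moles of each element:
  O: 53.3/16.0 = 3.331 mol
  C: 40.0/12.01 = 3.331 mol
  H: 6.7/1.008 = 6.647 mol
Divide by smallest (3.331):
  O: 3.331/3.331 = 1.0
  C: 3.331/3.331 = 1.0
  H: 6.647/3.331 = 2.0
Empirical formula: CH2O

CH2O


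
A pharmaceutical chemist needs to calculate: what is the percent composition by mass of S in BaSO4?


M(BaSO4) = 1×137.33 + 1×32.07 + 4×16.0 = 233.40 g/mol
Mass of S = 1 × 32.07 = 32.07 g/mol
% S = 32.07/233.40 × 100 = 13.74%

13.74%


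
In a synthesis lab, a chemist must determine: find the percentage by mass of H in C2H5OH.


M(C2H5OH) = 2×12.01 + 6×1.008 + 1×16.0 = 46.068 g/mol
Mass of H = 6 × 1.008 = 6.048 g/mol
% H = 6.048/46.068 × 100 = 13.13%

13.13%


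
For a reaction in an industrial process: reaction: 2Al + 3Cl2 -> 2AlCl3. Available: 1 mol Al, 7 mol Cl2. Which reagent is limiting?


Mole ratio available / coefficient:
  Al: 1/2 = 0.500
  Cl2: 7/3 = 2.333
Smaller ratio is limiting.

Al


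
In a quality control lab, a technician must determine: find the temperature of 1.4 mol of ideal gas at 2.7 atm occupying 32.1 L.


PV = nRT  (R = 0.08206 L·atm/(mol·K))
T = PV/(nR) = 2.7×32.1/(1.4×0.08206)
= 86.67/0.114884
= 754.41 K

754.41 K


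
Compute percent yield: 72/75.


% yield = actual/theoretical × 100
= 72/75 × 100
= 96.0%

96.0%


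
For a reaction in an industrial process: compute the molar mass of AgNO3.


M(AgNO3) = 1×107.87 + 1×14.01 + 3×16.0
= 107.87 + 14.01 + 48.0
= 169.88 g/mol

169.88 g/mol


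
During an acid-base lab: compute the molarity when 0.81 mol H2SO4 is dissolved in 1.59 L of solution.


M = n/V = 0.81/1.59 = 0.509 mol/L

0.509 M


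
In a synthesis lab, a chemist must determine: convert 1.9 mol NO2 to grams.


M(NO2) = 46.01 g/mol
mass = n × M = 1.9 × 46.01 = 87.42 g

87.42 g


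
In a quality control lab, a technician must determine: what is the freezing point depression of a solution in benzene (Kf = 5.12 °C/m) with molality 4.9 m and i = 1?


ΔTf = Kf × m × i
= 5.12 × 4.9 × 1
= 25.088 °C

25.088 °C


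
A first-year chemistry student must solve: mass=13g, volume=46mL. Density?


ρ = mass/volume
= 13/46
= 0.283 g/mL

0.283 g/mL


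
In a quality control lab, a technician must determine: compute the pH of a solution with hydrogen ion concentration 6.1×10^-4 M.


pH = -log10([H+]) = -log10(6.1×10^-4)
= 4 - log10(6.1)
= 4 - 0.79
= 3.21

3.21


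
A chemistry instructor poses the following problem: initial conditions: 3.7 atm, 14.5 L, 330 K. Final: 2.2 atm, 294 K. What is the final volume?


P1V1/T1 = P2V2/T2
V2 = P1V1T2/(T1P2)
= 3.7×14.5×294/(330×2.2)
= 21.726 L

21.726 L


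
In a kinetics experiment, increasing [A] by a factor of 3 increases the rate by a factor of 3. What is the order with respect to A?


rate ∝ [A]^n
3^n = 3 → n = 1
Order in A: 1

1


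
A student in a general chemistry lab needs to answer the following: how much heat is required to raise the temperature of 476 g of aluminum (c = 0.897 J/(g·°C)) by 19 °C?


q = mcΔT = 476 × 0.897 × 19
= 8112.47 J

8112.47 J


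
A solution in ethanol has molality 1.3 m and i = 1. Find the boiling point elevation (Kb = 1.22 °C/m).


ΔTb = Kb × m × i
= 1.22 × 1.3 × 1
= 1.586 °C

1.586 °C


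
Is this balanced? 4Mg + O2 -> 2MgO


Equation: 4Mg + O2 -> 2MgO
Check atoms: Mg: 4≠2, O: 2=2
Not balanced

No, not balanced


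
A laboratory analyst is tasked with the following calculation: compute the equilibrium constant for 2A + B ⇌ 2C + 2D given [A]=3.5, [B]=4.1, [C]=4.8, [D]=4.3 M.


Kc = [C]^2[D]^2/([A]^2[B])
= (4.8^2 × 4.3^2)/(3.5^2 × 4.1^1)
= 426.0096/50.225
= 8.482

8.482


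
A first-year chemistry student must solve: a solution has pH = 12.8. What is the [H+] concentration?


[H+] = 10^(-pH) = 10^(-12.8)
= 1.58×10^-13 M

1.58×10^-13 M


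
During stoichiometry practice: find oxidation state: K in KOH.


Group 1 metal: +1
Oxidation number: +1

+1


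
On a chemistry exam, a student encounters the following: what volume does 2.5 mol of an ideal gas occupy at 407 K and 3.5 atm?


PV = nRT  (R = 0.08206 L·atm/(mol·K))
V = nRT/P = 2.5×0.08206×407/3.5
= 23.856 L

23.856 L


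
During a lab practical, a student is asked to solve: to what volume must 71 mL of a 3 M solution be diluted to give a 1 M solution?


C1V1 = C2V2
3 × 71 = 1 × V2
V2 = 213/1 = 213.0 mL

213.0 mL


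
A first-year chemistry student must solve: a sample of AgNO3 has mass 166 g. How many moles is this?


M(AgNO3) = 169.88 g/mol
n = mass/M = 166/169.88 = 0.9772 mol

0.9772 mol


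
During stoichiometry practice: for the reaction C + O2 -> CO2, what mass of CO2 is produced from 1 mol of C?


Mole ratio CO2:C = 1:1
n(CO2) = 1 × 1/1 = 1.000 mol
mass = 1.000 × 44.01 = 44.01 g

44.01 g


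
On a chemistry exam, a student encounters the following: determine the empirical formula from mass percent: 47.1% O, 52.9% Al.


Assume 100 g sample. Moles of each element:
  O: 47.1/16.0 = 2.944 mol
  Al: 52.9/26.98 = 1.961 mol
Divide by smallest (1.961):
  O: 2.944/1.961 = 1.5
  Al: 1.961/1.961 = 1.0
Multiply all ratios by 2 to obtain whole numbers.
Empirical formula: Al2O3

Al2O3


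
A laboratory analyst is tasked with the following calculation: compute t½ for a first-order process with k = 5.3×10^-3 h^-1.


t½ = ln2/k = 0.693147/(5.3×10^-3 h^-1)
= 130.8 h

130.8 h


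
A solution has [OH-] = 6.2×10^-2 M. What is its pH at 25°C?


pOH = -log10([OH-]) = -log10(6.2×10^-2)
= 2 - log10(6.2) = 1.21
pH = 14 - pOH = 14 - 1.21 = 12.79

12.79


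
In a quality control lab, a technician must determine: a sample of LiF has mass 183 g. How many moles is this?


M(LiF) = 25.94 g/mol
n = mass/M = 183/25.94 = 7.0547 mol

7.0547 mol


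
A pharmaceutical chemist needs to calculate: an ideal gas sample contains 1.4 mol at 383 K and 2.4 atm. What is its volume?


PV = nRT  (R = 0.08206 L·atm/(mol·K))
V = nRT/P = 1.4×0.08206×383/2.4
= 18.334 L

18.334 L


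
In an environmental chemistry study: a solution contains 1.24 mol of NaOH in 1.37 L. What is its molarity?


M = n/V = 1.24/1.37 = 0.905 mol/L

0.905 M


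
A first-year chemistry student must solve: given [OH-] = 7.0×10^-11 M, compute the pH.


pOH = -log10([OH-]) = -log10(7.0×10^-11)
= 11 - log10(7.0) = 10.15
pH = 14 - pOH = 14 - 10.15 = 3.85

3.85


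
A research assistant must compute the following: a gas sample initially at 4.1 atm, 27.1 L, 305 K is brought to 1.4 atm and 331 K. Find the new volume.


P1V1/T1 = P2V2/T2
V2 = P1V1T2/(T1P2)
= 4.1×27.1×331/(305×1.4)
= 86.13 L

86.13 L


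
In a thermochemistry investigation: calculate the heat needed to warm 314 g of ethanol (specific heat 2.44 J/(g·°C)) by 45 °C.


q = mcΔT = 314 × 2.44 × 45
= 34477.20 J

34477.20 J


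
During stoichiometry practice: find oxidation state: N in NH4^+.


x + 4(+1) = +1, so x = -3
Oxidation number: -3

-3


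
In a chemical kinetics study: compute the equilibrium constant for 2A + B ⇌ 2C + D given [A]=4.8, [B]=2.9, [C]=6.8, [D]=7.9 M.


Kc = [C]^2[D]/([A]^2[B])
= (6.8^2 × 7.9^1)/(4.8^2 × 2.9^1)
= 365.296/66.816
= 5.467

5.467


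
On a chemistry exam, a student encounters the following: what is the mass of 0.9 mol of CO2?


M(CO2) = 44.01 g/mol
mass = n × M = 0.9 × 44.01 = 39.61 g

39.61 g


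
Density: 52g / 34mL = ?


ρ = mass/volume
= 52/34
= 1.529 g/mL

1.529 g/mL


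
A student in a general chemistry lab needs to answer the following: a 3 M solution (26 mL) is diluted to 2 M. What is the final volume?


C1V1 = C2V2
3 × 26 = 2 × V2
V2 = 78/2 = 39.0 mL

39.0 mL


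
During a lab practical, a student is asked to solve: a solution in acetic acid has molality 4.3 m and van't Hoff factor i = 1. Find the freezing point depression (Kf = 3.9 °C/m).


ΔTf = Kf × m × i
= 3.9 × 4.3 × 1
= 16.77 °C

16.77 °C


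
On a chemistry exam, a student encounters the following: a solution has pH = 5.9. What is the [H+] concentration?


[H+] = 10^(-pH) = 10^(-5.9)
= 1.26×10^-6 M

1.26×10^-6 M


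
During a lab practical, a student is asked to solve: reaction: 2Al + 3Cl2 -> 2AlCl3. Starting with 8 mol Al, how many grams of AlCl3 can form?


Mole ratio AlCl3:Al = 2:2
n(AlCl3) = 8 × 2/2 = 8.000 mol
mass = 8.000 × 133.33 = 1066.64 g

1066.64 g


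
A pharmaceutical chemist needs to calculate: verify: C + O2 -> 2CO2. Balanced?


Equation: C + O2 -> 2CO2
Check atoms: C: 1≠2, O: 2≠4
Not balanced

No, not balanced


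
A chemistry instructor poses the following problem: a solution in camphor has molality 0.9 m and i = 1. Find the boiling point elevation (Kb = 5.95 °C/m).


ΔTb = Kb × m × i
= 5.95 × 0.9 × 1
= 5.355 °C

5.355 °C


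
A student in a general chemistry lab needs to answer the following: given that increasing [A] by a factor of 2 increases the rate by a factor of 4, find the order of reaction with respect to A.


rate ∝ [A]^n
2^n = 4 → n = 2
Order in A: 2

2


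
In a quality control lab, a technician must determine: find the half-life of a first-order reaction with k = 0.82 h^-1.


t½ = ln2/k = 0.693147/(0.82 h^-1)
= 0.8453 h

0.8453 h


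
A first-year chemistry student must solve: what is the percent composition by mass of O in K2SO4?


M(K2SO4) = 2×39.1 + 1×32.07 + 4×16.0 = 174.27 g/mol
Mass of O = 4 × 16.0 = 64.00 g/mol
% O = 64.00/174.27 × 100 = 36.72%

36.72%


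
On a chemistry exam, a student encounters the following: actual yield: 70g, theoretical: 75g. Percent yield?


% yield = actual/theoretical × 100
= 70/75 × 100
= 93.33%

93.33%


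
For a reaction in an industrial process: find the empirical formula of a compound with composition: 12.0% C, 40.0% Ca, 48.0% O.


Assume 100 g sample. Moles of each element:
  C: 12.0/12.01 = 0.999 mol
  Ca: 40.0/40.08 = 0.998 mol
  O: 48.0/16.0 = 3.0 mol
Divide by smallest (0.998):
  C: 0.999/0.998 = 1.0
  Ca: 0.998/0.998 = 1.0
  O: 3.0/0.998 = 3.01
Empirical formula: CaCO3

CaCO3


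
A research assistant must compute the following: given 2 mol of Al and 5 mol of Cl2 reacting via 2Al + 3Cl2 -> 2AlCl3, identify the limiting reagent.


Mole ratio available / coefficient:
  Al: 2/2 = 1.000
  Cl2: 5/3 = 1.667
Smaller ratio is limiting.

Al


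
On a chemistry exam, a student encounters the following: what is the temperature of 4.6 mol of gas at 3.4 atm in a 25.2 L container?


PV = nRT  (R = 0.08206 L·atm/(mol·K))
T = PV/(nR) = 3.4×25.2/(4.6×0.08206)
= 85.68/0.377476
= 226.98 K

226.98 K


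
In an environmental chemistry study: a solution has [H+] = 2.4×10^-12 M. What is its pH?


pH = -log10([H+]) = -log10(2.4×10^-12)
= 12 - log10(2.4)
= 12 - 0.38
= 11.62

11.62


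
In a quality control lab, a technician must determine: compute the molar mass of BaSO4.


M(BaSO4) = 1×137.33 + 1×32.07 + 4×16.0
= 137.33 + 32.07 + 64.0
= 233.4 g/mol

233.4 g/mol


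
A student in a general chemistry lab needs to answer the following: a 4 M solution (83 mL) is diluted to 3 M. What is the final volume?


C1V1 = C2V2
4 × 83 = 3 × V2
V2 = 332/3 = 110.67 mL

110.67 mL


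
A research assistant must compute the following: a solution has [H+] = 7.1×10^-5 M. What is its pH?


pH = -log10([H+]) = -log10(7.1×10^-5)
= 5 - log10(7.1)
= 5 - 0.85
= 4.15

4.15


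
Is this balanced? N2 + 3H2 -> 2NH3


Equation: N2 + 3H2 -> 2NH3
Check atoms: H: 6=6, N: 2=2
Balanced

Yes, balanced


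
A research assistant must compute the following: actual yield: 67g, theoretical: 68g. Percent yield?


% yield = actual/theoretical × 100
= 67/68 × 100
= 98.53%

98.53%


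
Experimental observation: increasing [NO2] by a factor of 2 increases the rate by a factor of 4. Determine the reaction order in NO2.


rate ∝ [NO2]^n
2^n = 4 → n = 2
Order in NO2: 2

2


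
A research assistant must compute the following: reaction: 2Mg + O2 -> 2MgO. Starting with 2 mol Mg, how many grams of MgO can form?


Mole ratio MgO:Mg = 2:2
n(MgO) = 2 × 2/2 = 2.000 mol
mass = 2.000 × 40.31 = 80.62 g

80.62 g


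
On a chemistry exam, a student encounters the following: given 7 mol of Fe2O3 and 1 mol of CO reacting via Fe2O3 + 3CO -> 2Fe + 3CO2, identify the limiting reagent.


Mole ratio available / coefficient:
  Fe2O3: 7/1 = 7.000
  CO: 1/3 = 0.333
Smaller ratio is limiting.

CO


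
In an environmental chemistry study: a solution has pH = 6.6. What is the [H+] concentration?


[H+] = 10^(-pH) = 10^(-6.6)
= 2.51×10^-7 M

2.51×10^-7 M


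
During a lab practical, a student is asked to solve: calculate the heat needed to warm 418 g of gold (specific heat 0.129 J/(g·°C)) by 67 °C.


q = mcΔT = 418 × 0.129 × 67
= 3612.77 J

3612.77 J


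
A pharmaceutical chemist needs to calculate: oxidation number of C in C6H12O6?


6x + 12(+1) + 6(-2) = 0, so x = +0
Oxidation number: +0

+0


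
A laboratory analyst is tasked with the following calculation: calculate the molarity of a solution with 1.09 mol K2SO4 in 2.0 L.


M = n/V = 1.09/2.0 = 0.545 mol/L

0.545 M


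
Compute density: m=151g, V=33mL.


ρ = mass/volume
= 151/33
= 4.576 g/mL

4.576 g/mL


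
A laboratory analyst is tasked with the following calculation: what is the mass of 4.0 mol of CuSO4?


M(CuSO4) = 159.62 g/mol
mass = n × M = 4.0 × 159.62 = 638.48 g

638.48 g


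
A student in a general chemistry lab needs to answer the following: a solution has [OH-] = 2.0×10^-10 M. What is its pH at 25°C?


pOH = -log10([OH-]) = -log10(2.0×10^-10)
= 10 - log10(2.0) = 9.7
pH = 14 - pOH = 14 - 9.7 = 4.3

4.3


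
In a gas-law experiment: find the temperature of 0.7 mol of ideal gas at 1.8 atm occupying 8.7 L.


PV = nRT  (R = 0.08206 L·atm/(mol·K))
T = PV/(nR) = 1.8×8.7/(0.7×0.08206)
= 15.66/0.057442
= 272.62 K

272.62 K


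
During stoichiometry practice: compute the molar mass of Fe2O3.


M(Fe2O3) = 2×55.85 + 3×16.0
= 111.7 + 48.0
= 159.7 g/mol

159.7 g/mol


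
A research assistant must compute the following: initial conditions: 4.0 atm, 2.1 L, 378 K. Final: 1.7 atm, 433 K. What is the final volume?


P1V1/T1 = P2V2/T2
V2 = P1V1T2/(T1P2)
= 4.0×2.1×433/(378×1.7)
= 5.66 L

5.66 L


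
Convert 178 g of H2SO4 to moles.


M(H2SO4) = 98.09 g/mol
n = mass/M = 178/98.09 = 1.8147 mol

1.8147 mol


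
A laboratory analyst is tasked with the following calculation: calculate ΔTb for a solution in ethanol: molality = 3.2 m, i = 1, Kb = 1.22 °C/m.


ΔTb = Kb × m × i
= 1.22 × 3.2 × 1
= 3.904 °C

3.904 °C


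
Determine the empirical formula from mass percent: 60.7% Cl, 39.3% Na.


Assume 100 g sample. Moles of each element:
  Cl: 60.7/35.45 = 1.712 mol
  Na: 39.3/22.99 = 1.709 mol
Divide by smallest (1.709):
  Cl: 1.712/1.709 = 1.0
  Na: 1.709/1.709 = 1.0
Empirical formula: NaCl

NaCl


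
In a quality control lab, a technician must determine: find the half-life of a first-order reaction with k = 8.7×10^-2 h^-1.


t½ = ln2/k = 0.693147/(8.7×10^-2 h^-1)
= 7.967 h

7.967 h


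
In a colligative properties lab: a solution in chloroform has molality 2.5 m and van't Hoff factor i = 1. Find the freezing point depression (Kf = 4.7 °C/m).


ΔTf = Kf × m × i
= 4.7 × 2.5 × 1
= 11.75 °C

11.75 °C


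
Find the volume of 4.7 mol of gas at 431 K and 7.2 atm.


PV = nRT  (R = 0.08206 L·atm/(mol·K))
V = nRT/P = 4.7×0.08206×431/7.2
= 23.087 L

23.087 L


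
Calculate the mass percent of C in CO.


M(CO) = 1×12.01 + 1×16.0 = 28.01 g/mol
Mass of C = 1 × 12.01 = 12.01 g/mol
% C = 12.01/28.01 × 100 = 42.88%

42.88%


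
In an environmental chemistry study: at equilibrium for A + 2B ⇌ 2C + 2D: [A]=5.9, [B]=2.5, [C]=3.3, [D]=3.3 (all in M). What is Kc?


Kc = [C]^2[D]^2/([A][B]^2)
= (3.3^2 × 3.3^2)/(5.9^1 × 2.5^2)
= 118.5921/36.875
= 3.216

3.216


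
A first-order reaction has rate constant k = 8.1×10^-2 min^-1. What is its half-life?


t½ = ln2/k = 0.693147/(8.1×10^-2 min^-1)
= 8.557 min

8.557 min


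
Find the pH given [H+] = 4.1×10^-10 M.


pH = -log10([H+]) = -log10(4.1×10^-10)
= 10 - log10(4.1)
= 10 - 0.61
= 9.39

9.39


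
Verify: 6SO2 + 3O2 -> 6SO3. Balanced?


Equation: 6SO2 + 3O2 -> 6SO3
Check atoms: O: 18=18, S: 6=6
Balanced

Yes, balanced


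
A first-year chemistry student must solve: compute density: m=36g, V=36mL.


ρ = mass/volume
= 36/36
= 1.0 g/mL

1.0 g/mL


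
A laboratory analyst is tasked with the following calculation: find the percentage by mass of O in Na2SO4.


M(Na2SO4) = 2×22.99 + 1×32.07 + 4×16.0 = 142.05 g/mol
Mass of O = 4 × 16.0 = 64.00 g/mol
% O = 64.00/142.05 × 100 = 45.05%

45.05%


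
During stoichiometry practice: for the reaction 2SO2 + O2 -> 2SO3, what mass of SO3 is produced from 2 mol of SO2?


Mole ratio SO3:SO2 = 2:2
n(SO3) = 2 × 2/2 = 2.000 mol
mass = 2.000 × 80.07 = 160.14 g

160.14 g


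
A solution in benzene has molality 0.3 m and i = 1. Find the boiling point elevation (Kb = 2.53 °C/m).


ΔTb = Kb × m × i
= 2.53 × 0.3 × 1
= 0.759 °C

0.759 °C


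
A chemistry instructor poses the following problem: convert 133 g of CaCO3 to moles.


M(CaCO3) = 100.09 g/mol
n = mass/M = 133/100.09 = 1.3288 mol

1.3288 mol


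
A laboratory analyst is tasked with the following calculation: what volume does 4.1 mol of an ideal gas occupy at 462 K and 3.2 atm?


PV = nRT  (R = 0.08206 L·atm/(mol·K))
V = nRT/P = 4.1×0.08206×462/3.2
= 48.574 L

48.574 L


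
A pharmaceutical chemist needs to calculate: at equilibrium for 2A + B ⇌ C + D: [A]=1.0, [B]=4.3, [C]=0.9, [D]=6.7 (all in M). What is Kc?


Kc = [C][D]/([A]^2[B])
= (0.9^1 × 6.7^1)/(1.0^2 × 4.3^1)
= 6.03/4.3
= 1.402

1.402


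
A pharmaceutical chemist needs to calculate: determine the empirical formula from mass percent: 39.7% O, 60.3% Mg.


Assume 100 g sample. Moles of each element:
  O: 39.7/16.0 = 2.481 mol
  Mg: 60.3/24.31 = 2.48 mol
Divide by smallest (2.48):
  O: 2.481/2.48 = 1.0
  Mg: 2.48/2.48 = 1.0
Empirical formula: MgO

MgO


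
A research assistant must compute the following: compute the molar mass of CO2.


M(CO2) = 1×12.01 + 2×16.0
= 12.01 + 32.0
= 44.01 g/mol

44.01 g/mol


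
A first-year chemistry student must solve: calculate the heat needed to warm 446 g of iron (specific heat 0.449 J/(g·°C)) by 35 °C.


q = mcΔT = 446 × 0.449 × 35
= 7008.89 J

7008.89 J


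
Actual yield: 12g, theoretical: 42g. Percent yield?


% yield = actual/theoretical × 100
= 12/42 × 100
= 28.57%

28.57%


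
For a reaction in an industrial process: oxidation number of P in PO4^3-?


x + 4(-2) = -3, so x = +5
Oxidation number: +5

+5


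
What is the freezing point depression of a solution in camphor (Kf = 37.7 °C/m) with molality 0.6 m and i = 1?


ΔTf = Kf × m × i
= 37.7 × 0.6 × 1
= 22.62 °C

22.62 °C


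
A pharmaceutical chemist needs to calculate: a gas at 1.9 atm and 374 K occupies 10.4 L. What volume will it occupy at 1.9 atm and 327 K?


P1V1/T1 = P2V2/T2
V2 = P1V1T2/(T1P2)
= 1.9×10.4×327/(374×1.9)
= 9.093 L

9.093 L


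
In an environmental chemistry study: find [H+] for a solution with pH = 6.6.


[H+] = 10^(-pH) = 10^(-6.6)
= 2.51×10^-7 M

2.51×10^-7 M


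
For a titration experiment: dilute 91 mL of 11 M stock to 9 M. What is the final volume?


C1V1 = C2V2
11 × 91 = 9 × V2
V2 = 1001/9 = 111.22 mL

111.22 mL


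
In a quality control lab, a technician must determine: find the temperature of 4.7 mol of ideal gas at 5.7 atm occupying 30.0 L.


PV = nRT  (R = 0.08206 L·atm/(mol·K))
T = PV/(nR) = 5.7×30.0/(4.7×0.08206)
= 171.00/0.385682
= 443.37 K

443.37 K


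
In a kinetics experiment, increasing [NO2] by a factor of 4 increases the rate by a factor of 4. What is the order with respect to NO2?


rate ∝ [NO2]^n
4^n = 4 → n = 1
Order in NO2: 1

1


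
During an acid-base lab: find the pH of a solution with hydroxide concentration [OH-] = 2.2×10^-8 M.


pOH = -log10([OH-]) = -log10(2.2×10^-8)
= 8 - log10(2.2) = 7.66
pH = 14 - pOH = 14 - 7.66 = 6.34

6.34


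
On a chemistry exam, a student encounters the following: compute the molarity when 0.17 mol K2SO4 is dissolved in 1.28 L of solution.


M = n/V = 0.17/1.28 = 0.133 mol/L

0.133 M


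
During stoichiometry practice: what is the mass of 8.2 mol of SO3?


M(SO3) = 80.07 g/mol
mass = n × M = 8.2 × 80.07 = 656.57 g

656.57 g


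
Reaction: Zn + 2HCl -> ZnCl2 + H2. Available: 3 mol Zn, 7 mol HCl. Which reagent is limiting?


Mole ratio available / coefficient:
  Zn: 3/1 = 3.000
  HCl: 7/2 = 3.500
Smaller ratio is limiting.

Zn


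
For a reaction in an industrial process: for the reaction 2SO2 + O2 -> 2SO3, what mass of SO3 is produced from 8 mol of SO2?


Mole ratio SO3:SO2 = 2:2
n(SO3) = 8 × 2/2 = 8.000 mol
mass = 8.000 × 80.07 = 640.56 g

640.56 g


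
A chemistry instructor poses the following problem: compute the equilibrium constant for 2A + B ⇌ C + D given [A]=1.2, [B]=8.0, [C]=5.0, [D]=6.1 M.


Kc = [C][D]/([A]^2[B])
= (5.0^1 × 6.1^1)/(1.2^2 × 8.0^1)
= 30.5/11.52
= 2.648

2.648


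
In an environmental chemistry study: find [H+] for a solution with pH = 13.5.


[H+] = 10^(-pH) = 10^(-13.5)
= 3.16×10^-14 M

3.16×10^-14 M


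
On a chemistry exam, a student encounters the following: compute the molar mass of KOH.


M(KOH) = 1×39.1 + 1×16.0 + 1×1.008
= 39.1 + 16.0 + 1.01
= 56.11 g/mol

56.11 g/mol


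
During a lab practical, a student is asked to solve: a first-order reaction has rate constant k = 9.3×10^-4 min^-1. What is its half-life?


t½ = ln2/k = 0.693147/(9.3×10^-4 min^-1)
= 745.3 min

745.3 min


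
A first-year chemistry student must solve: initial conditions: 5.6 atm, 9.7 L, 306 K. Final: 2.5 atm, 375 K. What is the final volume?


P1V1/T1 = P2V2/T2
V2 = P1V1T2/(T1P2)
= 5.6×9.7×375/(306×2.5)
= 26.627 L

26.627 L


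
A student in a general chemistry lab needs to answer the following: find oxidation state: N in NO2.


x + 2(-2) = 0, so x = +4
Oxidation number: +4

+4


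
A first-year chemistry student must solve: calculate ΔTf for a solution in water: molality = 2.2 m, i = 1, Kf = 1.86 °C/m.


ΔTf = Kf × m × i
= 1.86 × 2.2 × 1
= 4.092 °C

4.092 °C


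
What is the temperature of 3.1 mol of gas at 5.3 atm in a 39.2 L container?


PV = nRT  (R = 0.08206 L·atm/(mol·K))
T = PV/(nR) = 5.3×39.2/(3.1×0.08206)
= 207.76/0.254386
= 816.71 K

816.71 K


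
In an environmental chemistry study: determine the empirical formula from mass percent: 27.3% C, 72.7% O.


Assume 100 g sample. Moles of each element:
  C: 27.3/12.01 = 2.273 mol
  O: 72.7/16.0 = 4.544 mol
Divide by smallest (2.273):
  C: 2.273/2.273 = 1.0
  O: 4.544/2.273 = 2.0
Empirical formula: CO2

CO2


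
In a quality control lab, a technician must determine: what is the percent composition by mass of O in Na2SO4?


M(Na2SO4) = 2×22.99 + 1×32.07 + 4×16.0 = 142.05 g/mol
Mass of O = 4 × 16.0 = 64.00 g/mol
% O = 64.00/142.05 × 100 = 45.05%

45.05%


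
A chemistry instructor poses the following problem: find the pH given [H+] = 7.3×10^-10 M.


pH = -log10([H+]) = -log10(7.3×10^-10)
= 10 - log10(7.3)
= 10 - 0.86
= 9.14

9.14


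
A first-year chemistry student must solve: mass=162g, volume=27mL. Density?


ρ = mass/volume
= 162/27
= 6.0 g/mL

6.0 g/mL


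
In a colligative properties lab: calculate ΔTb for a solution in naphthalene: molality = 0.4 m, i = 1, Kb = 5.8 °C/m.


ΔTb = Kb × m × i
= 5.8 × 0.4 × 1
= 2.32 °C

2.32 °C


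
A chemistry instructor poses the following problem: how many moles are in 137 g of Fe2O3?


M(Fe2O3) = 159.7 g/mol
n = mass/M = 137/159.7 = 0.8579 mol

0.8579 mol


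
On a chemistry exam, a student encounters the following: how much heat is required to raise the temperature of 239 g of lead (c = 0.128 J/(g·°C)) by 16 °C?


q = mcΔT = 239 × 0.128 × 16
= 489.47 J

489.47 J


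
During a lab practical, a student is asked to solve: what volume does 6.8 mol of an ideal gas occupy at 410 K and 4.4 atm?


PV = nRT  (R = 0.08206 L·atm/(mol·K))
V = nRT/P = 6.8×0.08206×410/4.4
= 51.996 L

51.996 L


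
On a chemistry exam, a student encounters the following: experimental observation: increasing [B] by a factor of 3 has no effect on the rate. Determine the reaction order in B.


rate ∝ [B]^n
rate ∝ [B]^0
Order in B: 0

0


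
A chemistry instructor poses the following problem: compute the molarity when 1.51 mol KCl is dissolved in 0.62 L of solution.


M = n/V = 1.51/0.62 = 2.435 mol/L

2.435 M


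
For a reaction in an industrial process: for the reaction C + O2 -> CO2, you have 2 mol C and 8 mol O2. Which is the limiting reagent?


Mole ratio available / coefficient:
  C: 2/1 = 2.000
  O2: 8/1 = 8.000
Smaller ratio is limiting.

C


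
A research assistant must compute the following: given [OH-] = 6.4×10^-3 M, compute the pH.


pOH = -log10([OH-]) = -log10(6.4×10^-3)
= 3 - log10(6.4) = 2.19
pH = 14 - pOH = 14 - 2.19 = 11.81

11.81


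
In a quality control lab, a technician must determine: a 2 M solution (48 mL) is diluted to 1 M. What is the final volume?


C1V1 = C2V2
2 × 48 = 1 × V2
V2 = 96/1 = 96.0 mL

96.0 mL


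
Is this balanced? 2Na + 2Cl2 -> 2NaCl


Equation: 2Na + 2Cl2 -> 2NaCl
Check atoms: Cl: 4≠2, Na: 2=2
Not balanced

No, not balanced


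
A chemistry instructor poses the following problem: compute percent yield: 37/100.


% yield = actual/theoretical × 100
= 37/100 × 100
= 37.0%

37.0%


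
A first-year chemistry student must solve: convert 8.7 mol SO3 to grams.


M(SO3) = 80.07 g/mol
mass = n × M = 8.7 × 80.07 = 696.61 g

696.61 g


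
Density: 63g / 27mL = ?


ρ = mass/volume
= 63/27
= 2.333 g/mL

2.333 g/mL


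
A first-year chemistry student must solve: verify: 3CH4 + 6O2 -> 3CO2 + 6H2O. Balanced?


Equation: 3CH4 + 6O2 -> 3CO2 + 6H2O
Check atoms: C: 3=3, H: 12=12, O: 12=12
Balanced

Yes, balanced


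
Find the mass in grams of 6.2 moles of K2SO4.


M(K2SO4) = 174.27 g/mol
mass = n × M = 6.2 × 174.27 = 1080.47 g

1080.47 g


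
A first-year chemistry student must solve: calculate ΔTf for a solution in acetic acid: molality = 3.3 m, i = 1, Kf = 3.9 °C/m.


ΔTf = Kf × m × i
= 3.9 × 3.3 × 1
= 12.87 °C

12.87 °C


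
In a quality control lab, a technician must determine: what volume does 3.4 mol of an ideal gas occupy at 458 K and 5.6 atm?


PV = nRT  (R = 0.08206 L·atm/(mol·K))
V = nRT/P = 3.4×0.08206×458/5.6
= 22.819 L

22.819 L


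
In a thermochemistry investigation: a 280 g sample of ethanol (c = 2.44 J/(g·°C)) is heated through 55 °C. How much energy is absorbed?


q = mcΔT = 280 × 2.44 × 55
= 37576.00 J

37576.00 J


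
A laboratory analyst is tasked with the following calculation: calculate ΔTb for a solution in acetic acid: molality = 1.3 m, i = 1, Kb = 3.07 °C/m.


ΔTb = Kb × m × i
= 3.07 × 1.3 × 1
= 3.991 °C

3.991 °C


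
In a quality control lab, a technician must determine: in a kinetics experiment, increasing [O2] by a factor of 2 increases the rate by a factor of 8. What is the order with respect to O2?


rate ∝ [O2]^n
2^n = 8 → n = 3
Order in O2: 3

3


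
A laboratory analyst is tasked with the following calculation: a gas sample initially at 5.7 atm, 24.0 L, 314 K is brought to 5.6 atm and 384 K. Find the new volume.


P1V1/T1 = P2V2/T2
V2 = P1V1T2/(T1P2)
= 5.7×24.0×384/(314×5.6)
= 29.874 L

29.874 L


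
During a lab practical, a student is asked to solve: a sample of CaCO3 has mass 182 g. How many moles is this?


M(CaCO3) = 100.09 g/mol
n = mass/M = 182/100.09 = 1.8184 mol

1.8184 mol


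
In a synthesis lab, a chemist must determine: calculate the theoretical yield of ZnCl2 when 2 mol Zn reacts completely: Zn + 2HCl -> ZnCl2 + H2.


Mole ratio ZnCl2:Zn = 1:1
n(ZnCl2) = 2 × 1/1 = 2.000 mol
mass = 2.000 × 136.28 = 272.56 g

272.56 g


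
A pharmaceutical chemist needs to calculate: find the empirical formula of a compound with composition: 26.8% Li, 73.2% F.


Assume 100 g sample. Moles of each element:
  Li: 26.8/6.94 = 3.862 mol
  F: 73.2/19.0 = 3.853 mol
Divide by smallest (3.853):
  Li: 3.862/3.853 = 1.0
  F: 3.853/3.853 = 1.0
Empirical formula: LiF

LiF


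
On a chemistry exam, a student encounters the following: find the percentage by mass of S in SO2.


M(SO2) = 1×32.07 + 2×16.0 = 64.07 g/mol
Mass of S = 1 × 32.07 = 32.07 g/mol
% S = 32.07/64.07 × 100 = 50.05%

50.05%


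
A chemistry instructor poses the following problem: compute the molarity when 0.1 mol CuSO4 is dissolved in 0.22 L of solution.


M = n/V = 0.1/0.22 = 0.455 mol/L

0.455 M


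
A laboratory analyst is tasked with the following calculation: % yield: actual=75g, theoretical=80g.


% yield = actual/theoretical × 100
= 75/80 × 100
= 93.75%

93.75%


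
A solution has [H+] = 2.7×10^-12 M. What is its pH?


pH = -log10([H+]) = -log10(2.7×10^-12)
= 12 - log10(2.7)
= 12 - 0.43
= 11.57

11.57


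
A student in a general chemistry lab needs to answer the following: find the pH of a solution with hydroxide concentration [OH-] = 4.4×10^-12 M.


pOH = -log10([OH-]) = -log10(4.4×10^-12)
= 12 - log10(4.4) = 11.36
pH = 14 - pOH = 14 - 11.36 = 2.64

2.64


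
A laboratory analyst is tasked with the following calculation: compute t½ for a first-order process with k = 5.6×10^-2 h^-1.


t½ = ln2/k = 0.693147/(5.6×10^-2 h^-1)
= 12.38 h

12.38 h


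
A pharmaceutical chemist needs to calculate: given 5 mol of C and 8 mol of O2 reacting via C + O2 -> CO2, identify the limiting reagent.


Mole ratio available / coefficient:
  C: 5/1 = 5.000
  O2: 8/1 = 8.000
Smaller ratio is limiting.

C


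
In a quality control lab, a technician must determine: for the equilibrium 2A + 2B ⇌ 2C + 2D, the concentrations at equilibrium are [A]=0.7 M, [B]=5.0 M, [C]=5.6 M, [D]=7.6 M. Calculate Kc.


Kc = [C]^2[D]^2/([A]^2[B]^2)
= (5.6^2 × 7.6^2)/(0.7^2 × 5.0^2)
= 1811.3536/12.25
= 147.9

147.9


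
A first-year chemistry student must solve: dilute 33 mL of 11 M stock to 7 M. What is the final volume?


C1V1 = C2V2
11 × 33 = 7 × V2
V2 = 363/7 = 51.86 mL

51.86 mL


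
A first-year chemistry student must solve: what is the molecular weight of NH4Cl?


M(NH4Cl) = 1×14.01 + 4×1.008 + 1×35.45
= 14.01 + 4.03 + 35.45
= 53.49 g/mol

53.49 g/mol


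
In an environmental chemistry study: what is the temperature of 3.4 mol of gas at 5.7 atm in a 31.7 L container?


PV = nRT  (R = 0.08206 L·atm/(mol·K))
T = PV/(nR) = 5.7×31.7/(3.4×0.08206)
= 180.69/0.279004
= 647.63 K

647.63 K


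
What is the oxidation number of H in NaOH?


H is +1 with nonmetals
Oxidation number: +1

+1


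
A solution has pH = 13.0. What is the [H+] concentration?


[H+] = 10^(-pH) = 10^(-13.0)
= 1.0×10^-13 M

1.0×10^-13 M


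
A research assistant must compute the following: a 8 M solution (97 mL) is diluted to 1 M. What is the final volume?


C1V1 = C2V2
8 × 97 = 1 × V2
V2 = 776/1 = 776.0 mL

776.0 mL


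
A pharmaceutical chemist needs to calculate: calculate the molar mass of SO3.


M(SO3) = 1×32.07 + 3×16.0
= 32.07 + 48.0
= 80.07 g/mol

80.07 g/mol


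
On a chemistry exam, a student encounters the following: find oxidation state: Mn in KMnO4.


(+1) + x + 4(-2) = 0, so x = +7
Oxidation number: +7

+7


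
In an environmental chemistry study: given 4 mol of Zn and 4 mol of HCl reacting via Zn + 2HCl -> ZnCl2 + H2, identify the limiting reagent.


Mole ratio available / coefficient:
  Zn: 4/1 = 4.000
  HCl: 4/2 = 2.000
Smaller ratio is limiting.

HCl


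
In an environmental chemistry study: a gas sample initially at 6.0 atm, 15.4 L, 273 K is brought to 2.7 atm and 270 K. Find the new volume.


P1V1/T1 = P2V2/T2
V2 = P1V1T2/(T1P2)
= 6.0×15.4×270/(273×2.7)
= 33.846 L

33.846 L


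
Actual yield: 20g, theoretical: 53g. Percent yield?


% yield = actual/theoretical × 100
= 20/53 × 100
= 37.74%

37.74%


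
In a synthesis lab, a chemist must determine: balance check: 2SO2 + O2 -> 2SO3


Equation: 2SO2 + O2 -> 2SO3
Check atoms: O: 6=6, S: 2=2
Balanced

Yes, balanced


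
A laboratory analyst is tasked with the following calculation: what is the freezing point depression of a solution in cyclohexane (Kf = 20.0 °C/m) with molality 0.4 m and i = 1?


ΔTf = Kf × m × i
= 20.0 × 0.4 × 1
= 8.0 °C

8.0 °C


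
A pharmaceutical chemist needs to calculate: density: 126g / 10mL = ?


ρ = mass/volume
= 126/10
= 12.6 g/mL

12.6 g/mL


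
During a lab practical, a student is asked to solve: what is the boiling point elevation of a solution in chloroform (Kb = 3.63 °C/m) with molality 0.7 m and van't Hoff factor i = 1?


ΔTb = Kb × m × i
= 3.63 × 0.7 × 1
= 2.541 °C

2.541 °C


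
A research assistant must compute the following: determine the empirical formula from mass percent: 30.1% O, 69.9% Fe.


Assume 100 g sample. Moles of each element:
  O: 30.1/16.0 = 1.881 mol
  Fe: 69.9/55.85 = 1.252 mol
Divide by smallest (1.252):
  O: 1.881/1.252 = 1.5
  Fe: 1.252/1.252 = 1.0
Multiply all ratios by 2 to obtain whole numbers.
Empirical formula: Fe2O3

Fe2O3


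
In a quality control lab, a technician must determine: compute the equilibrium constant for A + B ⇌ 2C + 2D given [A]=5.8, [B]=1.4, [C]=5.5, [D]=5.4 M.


Kc = [C]^2[D]^2/([A][B])
= (5.5^2 × 5.4^2)/(5.8^1 × 1.4^1)
= 882.09/8.12
= 108.6

108.6


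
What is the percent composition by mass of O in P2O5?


M(P2O5) = 2×30.97 + 5×16.0 = 141.94 g/mol
Mass of O = 5 × 16.0 = 80.00 g/mol
% O = 80.00/141.94 × 100 = 56.36%

56.36%


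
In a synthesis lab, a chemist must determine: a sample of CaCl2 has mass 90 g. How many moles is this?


M(CaCl2) = 110.98 g/mol
n = mass/M = 90/110.98 = 0.811 mol

0.811 mol


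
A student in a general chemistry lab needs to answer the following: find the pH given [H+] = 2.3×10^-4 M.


pH = -log10([H+]) = -log10(2.3×10^-4)
= 4 - log10(2.3)
= 4 - 0.36
= 3.64

3.64


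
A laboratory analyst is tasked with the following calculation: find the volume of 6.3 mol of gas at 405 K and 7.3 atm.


PV = nRT  (R = 0.08206 L·atm/(mol·K))
V = nRT/P = 6.3×0.08206×405/7.3
= 28.682 L

28.682 L


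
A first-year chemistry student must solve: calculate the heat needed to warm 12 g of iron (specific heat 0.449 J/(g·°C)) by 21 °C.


q = mcΔT = 12 × 0.449 × 21
= 113.15 J

113.15 J


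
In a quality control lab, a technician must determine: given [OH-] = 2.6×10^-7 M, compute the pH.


pOH = -log10([OH-]) = -log10(2.6×10^-7)
= 7 - log10(2.6) = 6.59
pH = 14 - pOH = 14 - 6.59 = 7.41

7.41


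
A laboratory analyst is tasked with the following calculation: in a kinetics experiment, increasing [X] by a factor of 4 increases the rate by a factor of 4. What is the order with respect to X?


rate ∝ [X]^n
4^n = 4 → n = 1
Order in X: 1

1


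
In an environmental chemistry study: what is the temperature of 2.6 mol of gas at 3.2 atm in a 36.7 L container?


PV = nRT  (R = 0.08206 L·atm/(mol·K))
T = PV/(nR) = 3.2×36.7/(2.6×0.08206)
= 117.44/0.213356
= 550.44 K

550.44 K


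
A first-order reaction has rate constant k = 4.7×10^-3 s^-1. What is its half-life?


t½ = ln2/k = 0.693147/(4.7×10^-3 s^-1)
= 147.5 s

147.5 s


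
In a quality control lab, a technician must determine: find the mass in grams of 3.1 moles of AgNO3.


M(AgNO3) = 169.88 g/mol
mass = n × M = 3.1 × 169.88 = 526.63 g

526.63 g


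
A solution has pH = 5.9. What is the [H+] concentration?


[H+] = 10^(-pH) = 10^(-5.9)
= 1.26×10^-6 M

1.26×10^-6 M


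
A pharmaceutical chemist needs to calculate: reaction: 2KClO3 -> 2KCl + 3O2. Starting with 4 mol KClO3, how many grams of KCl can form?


Mole ratio KCl:KClO3 = 2:2
n(KCl) = 4 × 2/2 = 4.000 mol
mass = 4.000 × 74.55 = 298.2 g

298.2 g


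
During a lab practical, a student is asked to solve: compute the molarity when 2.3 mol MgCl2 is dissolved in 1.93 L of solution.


M = n/V = 2.3/1.93 = 1.192 mol/L

1.192 M


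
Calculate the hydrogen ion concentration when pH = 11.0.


[H+] = 10^(-pH) = 10^(-11.0)
= 1.0×10^-11 M

1.0×10^-11 M


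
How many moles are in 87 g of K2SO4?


M(K2SO4) = 174.27 g/mol
n = mass/M = 87/174.27 = 0.4992 mol

0.4992 mol


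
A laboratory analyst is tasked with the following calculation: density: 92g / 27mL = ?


ρ = mass/volume
= 92/27
= 3.407 g/mL

3.407 g/mL


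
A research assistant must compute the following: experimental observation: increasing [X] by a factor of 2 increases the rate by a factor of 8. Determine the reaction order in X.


rate ∝ [X]^n
2^n = 8 → n = 3
Order in X: 3

3


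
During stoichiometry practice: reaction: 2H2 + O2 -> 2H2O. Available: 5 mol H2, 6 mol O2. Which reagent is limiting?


Mole ratio available / coefficient:
  H2: 5/2 = 2.500
  O2: 6/1 = 6.000
Smaller ratio is limiting.

H2


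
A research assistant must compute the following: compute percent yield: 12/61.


% yield = actual/theoretical × 100
= 12/61 × 100
= 19.67%

19.67%


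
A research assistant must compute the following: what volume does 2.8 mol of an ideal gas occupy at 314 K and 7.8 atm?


PV = nRT  (R = 0.08206 L·atm/(mol·K))
V = nRT/P = 2.8×0.08206×314/7.8
= 9.25 L

9.25 L


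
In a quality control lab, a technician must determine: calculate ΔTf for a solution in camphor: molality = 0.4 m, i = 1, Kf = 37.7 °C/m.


ΔTf = Kf × m × i
= 37.7 × 0.4 × 1
= 15.08 °C

15.08 °C


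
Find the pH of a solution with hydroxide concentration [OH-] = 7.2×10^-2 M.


pOH = -log10([OH-]) = -log10(7.2×10^-2)
= 2 - log10(7.2) = 1.14
pH = 14 - pOH = 14 - 1.14 = 12.86

12.86


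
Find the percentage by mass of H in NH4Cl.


M(NH4Cl) = 1×14.01 + 4×1.008 + 1×35.45 = 53.492 g/mol
Mass of H = 4 × 1.008 = 4.032 g/mol
% H = 4.032/53.492 × 100 = 7.54%

7.54%


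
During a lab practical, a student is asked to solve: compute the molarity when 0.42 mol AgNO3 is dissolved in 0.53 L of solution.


M = n/V = 0.42/0.53 = 0.792 mol/L

0.792 M
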